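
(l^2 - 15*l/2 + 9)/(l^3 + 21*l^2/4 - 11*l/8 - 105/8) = 4*(l - 6)/(4*l^2 + 27*l + 35)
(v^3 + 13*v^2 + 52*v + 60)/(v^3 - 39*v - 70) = (v + 6)/(v - 7)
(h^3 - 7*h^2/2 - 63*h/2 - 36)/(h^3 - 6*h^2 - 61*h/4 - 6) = 2*(h + 3)/(2*h + 1)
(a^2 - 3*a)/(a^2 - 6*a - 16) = a*(3 - a)/(-a^2 + 6*a + 16)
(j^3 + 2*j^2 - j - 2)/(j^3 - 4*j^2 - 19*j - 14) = (j - 1)/(j - 7)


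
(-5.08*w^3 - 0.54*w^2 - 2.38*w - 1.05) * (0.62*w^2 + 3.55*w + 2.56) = -3.1496*w^5 - 18.3688*w^4 - 16.3974*w^3 - 10.4824*w^2 - 9.8203*w - 2.688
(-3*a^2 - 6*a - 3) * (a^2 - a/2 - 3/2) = -3*a^4 - 9*a^3/2 + 9*a^2/2 + 21*a/2 + 9/2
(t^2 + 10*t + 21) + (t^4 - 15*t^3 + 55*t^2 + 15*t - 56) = t^4 - 15*t^3 + 56*t^2 + 25*t - 35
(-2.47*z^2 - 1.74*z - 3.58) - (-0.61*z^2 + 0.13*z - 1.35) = -1.86*z^2 - 1.87*z - 2.23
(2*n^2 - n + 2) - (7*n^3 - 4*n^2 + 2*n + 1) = -7*n^3 + 6*n^2 - 3*n + 1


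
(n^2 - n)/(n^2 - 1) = n/(n + 1)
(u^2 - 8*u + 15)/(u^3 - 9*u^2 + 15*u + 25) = (u - 3)/(u^2 - 4*u - 5)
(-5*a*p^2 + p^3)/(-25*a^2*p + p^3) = p/(5*a + p)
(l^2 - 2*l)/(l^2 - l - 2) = l/(l + 1)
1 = 1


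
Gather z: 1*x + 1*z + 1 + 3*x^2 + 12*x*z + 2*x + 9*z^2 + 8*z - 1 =3*x^2 + 3*x + 9*z^2 + z*(12*x + 9)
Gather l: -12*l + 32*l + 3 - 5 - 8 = 20*l - 10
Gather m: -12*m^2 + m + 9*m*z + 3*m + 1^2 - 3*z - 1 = -12*m^2 + m*(9*z + 4) - 3*z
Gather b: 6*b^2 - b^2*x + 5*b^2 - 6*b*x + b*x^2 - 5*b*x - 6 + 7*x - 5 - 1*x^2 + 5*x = b^2*(11 - x) + b*(x^2 - 11*x) - x^2 + 12*x - 11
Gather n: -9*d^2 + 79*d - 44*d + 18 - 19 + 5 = -9*d^2 + 35*d + 4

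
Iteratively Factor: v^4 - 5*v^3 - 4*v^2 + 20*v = (v)*(v^3 - 5*v^2 - 4*v + 20) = v*(v - 2)*(v^2 - 3*v - 10) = v*(v - 5)*(v - 2)*(v + 2)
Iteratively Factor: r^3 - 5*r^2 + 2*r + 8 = (r - 4)*(r^2 - r - 2) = (r - 4)*(r - 2)*(r + 1)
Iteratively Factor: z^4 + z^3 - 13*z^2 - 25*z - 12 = (z + 3)*(z^3 - 2*z^2 - 7*z - 4) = (z + 1)*(z + 3)*(z^2 - 3*z - 4) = (z + 1)^2*(z + 3)*(z - 4)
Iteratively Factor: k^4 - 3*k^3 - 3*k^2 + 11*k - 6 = (k - 3)*(k^3 - 3*k + 2) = (k - 3)*(k + 2)*(k^2 - 2*k + 1) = (k - 3)*(k - 1)*(k + 2)*(k - 1)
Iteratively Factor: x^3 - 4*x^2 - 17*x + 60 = (x - 3)*(x^2 - x - 20) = (x - 3)*(x + 4)*(x - 5)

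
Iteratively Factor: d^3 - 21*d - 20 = (d - 5)*(d^2 + 5*d + 4) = (d - 5)*(d + 4)*(d + 1)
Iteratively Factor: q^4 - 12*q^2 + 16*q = (q - 2)*(q^3 + 2*q^2 - 8*q) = (q - 2)*(q + 4)*(q^2 - 2*q) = (q - 2)^2*(q + 4)*(q)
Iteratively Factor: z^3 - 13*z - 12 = (z - 4)*(z^2 + 4*z + 3) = (z - 4)*(z + 3)*(z + 1)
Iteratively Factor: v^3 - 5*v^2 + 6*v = (v)*(v^2 - 5*v + 6) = v*(v - 2)*(v - 3)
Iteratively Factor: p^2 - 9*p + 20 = (p - 5)*(p - 4)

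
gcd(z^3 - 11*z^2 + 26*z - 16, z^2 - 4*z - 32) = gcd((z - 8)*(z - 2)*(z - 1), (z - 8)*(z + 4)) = z - 8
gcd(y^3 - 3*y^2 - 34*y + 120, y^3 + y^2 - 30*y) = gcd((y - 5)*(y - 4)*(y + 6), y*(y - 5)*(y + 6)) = y^2 + y - 30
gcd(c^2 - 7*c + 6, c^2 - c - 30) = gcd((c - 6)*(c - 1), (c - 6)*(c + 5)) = c - 6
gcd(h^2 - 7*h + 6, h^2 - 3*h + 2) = h - 1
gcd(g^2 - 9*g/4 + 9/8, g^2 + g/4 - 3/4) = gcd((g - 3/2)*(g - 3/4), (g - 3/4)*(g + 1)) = g - 3/4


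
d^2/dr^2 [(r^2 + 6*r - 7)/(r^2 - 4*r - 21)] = 4*(5*r^3 + 21*r^2 + 231*r - 161)/(r^6 - 12*r^5 - 15*r^4 + 440*r^3 + 315*r^2 - 5292*r - 9261)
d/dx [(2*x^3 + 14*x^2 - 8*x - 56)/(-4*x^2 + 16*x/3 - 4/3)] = 3*(-3*x^4 + 8*x^3 + 13*x^2 - 182*x + 116)/(2*(9*x^4 - 24*x^3 + 22*x^2 - 8*x + 1))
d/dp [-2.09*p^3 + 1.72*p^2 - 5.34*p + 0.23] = -6.27*p^2 + 3.44*p - 5.34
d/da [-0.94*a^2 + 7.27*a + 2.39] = 7.27 - 1.88*a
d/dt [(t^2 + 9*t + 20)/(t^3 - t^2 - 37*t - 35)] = (-t^2 - 8*t + 17)/(t^4 - 12*t^3 + 22*t^2 + 84*t + 49)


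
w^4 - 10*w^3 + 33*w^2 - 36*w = w*(w - 4)*(w - 3)^2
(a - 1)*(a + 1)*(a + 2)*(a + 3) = a^4 + 5*a^3 + 5*a^2 - 5*a - 6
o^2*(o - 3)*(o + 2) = o^4 - o^3 - 6*o^2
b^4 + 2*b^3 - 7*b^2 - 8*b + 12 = (b - 2)*(b - 1)*(b + 2)*(b + 3)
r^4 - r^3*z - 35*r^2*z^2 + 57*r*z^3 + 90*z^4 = (r - 5*z)*(r - 3*z)*(r + z)*(r + 6*z)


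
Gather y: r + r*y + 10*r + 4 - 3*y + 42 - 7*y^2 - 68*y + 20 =11*r - 7*y^2 + y*(r - 71) + 66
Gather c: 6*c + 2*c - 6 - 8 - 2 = 8*c - 16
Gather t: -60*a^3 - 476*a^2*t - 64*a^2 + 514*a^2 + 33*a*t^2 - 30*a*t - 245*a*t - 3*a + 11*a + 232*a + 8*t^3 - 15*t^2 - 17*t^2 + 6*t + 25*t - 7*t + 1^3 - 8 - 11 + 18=-60*a^3 + 450*a^2 + 240*a + 8*t^3 + t^2*(33*a - 32) + t*(-476*a^2 - 275*a + 24)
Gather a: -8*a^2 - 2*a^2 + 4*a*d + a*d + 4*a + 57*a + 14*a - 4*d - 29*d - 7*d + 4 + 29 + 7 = -10*a^2 + a*(5*d + 75) - 40*d + 40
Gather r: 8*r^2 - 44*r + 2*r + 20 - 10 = 8*r^2 - 42*r + 10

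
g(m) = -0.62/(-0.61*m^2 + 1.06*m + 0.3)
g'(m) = -0.62*(1.22*m - 1.06)/(-0.61*m^2 + 1.06*m + 0.3)^2 = (0.6572 - 0.7564*m)/(-0.61*m^2 + 1.06*m + 0.3)^2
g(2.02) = 12.96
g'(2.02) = -380.39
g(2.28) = 1.36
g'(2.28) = -5.17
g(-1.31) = 0.29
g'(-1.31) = 0.36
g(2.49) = 0.74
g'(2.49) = -1.73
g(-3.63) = 0.05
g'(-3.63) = 0.03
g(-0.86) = 0.58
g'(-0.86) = 1.16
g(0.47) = -0.93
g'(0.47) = 0.69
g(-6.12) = 0.02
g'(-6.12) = 0.01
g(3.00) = 0.31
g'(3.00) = -0.40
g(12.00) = 0.01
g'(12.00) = -0.00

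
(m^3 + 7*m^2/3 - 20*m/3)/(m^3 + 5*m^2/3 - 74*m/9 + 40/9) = 3*m/(3*m - 2)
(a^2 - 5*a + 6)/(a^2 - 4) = (a - 3)/(a + 2)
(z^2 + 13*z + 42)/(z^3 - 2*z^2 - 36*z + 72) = (z + 7)/(z^2 - 8*z + 12)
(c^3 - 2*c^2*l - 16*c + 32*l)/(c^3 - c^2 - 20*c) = (c^2 - 2*c*l - 4*c + 8*l)/(c*(c - 5))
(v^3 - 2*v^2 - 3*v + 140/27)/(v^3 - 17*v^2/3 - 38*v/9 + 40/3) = (v - 7/3)/(v - 6)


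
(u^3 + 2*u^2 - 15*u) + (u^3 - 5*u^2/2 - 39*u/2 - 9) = 2*u^3 - u^2/2 - 69*u/2 - 9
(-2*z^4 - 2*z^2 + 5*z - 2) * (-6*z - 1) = 12*z^5 + 2*z^4 + 12*z^3 - 28*z^2 + 7*z + 2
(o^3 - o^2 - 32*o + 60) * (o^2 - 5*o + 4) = o^5 - 6*o^4 - 23*o^3 + 216*o^2 - 428*o + 240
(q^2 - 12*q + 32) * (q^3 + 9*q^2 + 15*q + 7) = q^5 - 3*q^4 - 61*q^3 + 115*q^2 + 396*q + 224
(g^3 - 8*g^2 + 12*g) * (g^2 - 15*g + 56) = g^5 - 23*g^4 + 188*g^3 - 628*g^2 + 672*g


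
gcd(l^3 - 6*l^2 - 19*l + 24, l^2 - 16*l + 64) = l - 8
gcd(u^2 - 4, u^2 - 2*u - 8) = u + 2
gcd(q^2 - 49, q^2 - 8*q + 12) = 1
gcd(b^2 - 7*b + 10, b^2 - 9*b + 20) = b - 5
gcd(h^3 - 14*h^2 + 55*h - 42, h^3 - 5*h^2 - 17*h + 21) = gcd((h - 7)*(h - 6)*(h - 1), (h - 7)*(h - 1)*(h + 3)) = h^2 - 8*h + 7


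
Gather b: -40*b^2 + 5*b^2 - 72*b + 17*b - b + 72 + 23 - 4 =-35*b^2 - 56*b + 91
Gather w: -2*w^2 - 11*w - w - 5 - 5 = -2*w^2 - 12*w - 10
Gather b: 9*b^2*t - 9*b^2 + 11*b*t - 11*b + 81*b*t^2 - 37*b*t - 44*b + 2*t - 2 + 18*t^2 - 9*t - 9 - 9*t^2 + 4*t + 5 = b^2*(9*t - 9) + b*(81*t^2 - 26*t - 55) + 9*t^2 - 3*t - 6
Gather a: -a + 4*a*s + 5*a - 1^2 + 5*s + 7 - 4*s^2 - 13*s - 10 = a*(4*s + 4) - 4*s^2 - 8*s - 4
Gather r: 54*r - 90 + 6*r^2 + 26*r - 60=6*r^2 + 80*r - 150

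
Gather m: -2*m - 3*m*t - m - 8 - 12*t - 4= m*(-3*t - 3) - 12*t - 12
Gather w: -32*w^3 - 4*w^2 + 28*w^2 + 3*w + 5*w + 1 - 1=-32*w^3 + 24*w^2 + 8*w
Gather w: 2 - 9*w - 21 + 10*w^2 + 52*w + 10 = 10*w^2 + 43*w - 9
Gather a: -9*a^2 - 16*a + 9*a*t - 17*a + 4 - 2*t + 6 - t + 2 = -9*a^2 + a*(9*t - 33) - 3*t + 12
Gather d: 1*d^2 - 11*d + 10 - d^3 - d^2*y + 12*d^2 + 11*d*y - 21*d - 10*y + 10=-d^3 + d^2*(13 - y) + d*(11*y - 32) - 10*y + 20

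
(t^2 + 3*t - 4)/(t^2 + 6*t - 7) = (t + 4)/(t + 7)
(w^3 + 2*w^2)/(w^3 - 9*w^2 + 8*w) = w*(w + 2)/(w^2 - 9*w + 8)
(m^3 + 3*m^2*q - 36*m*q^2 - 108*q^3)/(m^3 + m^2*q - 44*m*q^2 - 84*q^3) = (-m^2 + 3*m*q + 18*q^2)/(-m^2 + 5*m*q + 14*q^2)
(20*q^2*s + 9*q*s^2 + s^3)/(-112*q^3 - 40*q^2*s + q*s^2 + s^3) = s*(-5*q - s)/(28*q^2 + 3*q*s - s^2)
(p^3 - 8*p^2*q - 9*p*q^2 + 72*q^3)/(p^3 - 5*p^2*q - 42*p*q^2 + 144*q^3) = (p + 3*q)/(p + 6*q)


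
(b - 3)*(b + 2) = b^2 - b - 6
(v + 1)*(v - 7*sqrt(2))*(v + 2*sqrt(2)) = v^3 - 5*sqrt(2)*v^2 + v^2 - 28*v - 5*sqrt(2)*v - 28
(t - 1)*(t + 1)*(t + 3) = t^3 + 3*t^2 - t - 3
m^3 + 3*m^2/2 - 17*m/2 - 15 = (m - 3)*(m + 2)*(m + 5/2)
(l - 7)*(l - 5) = l^2 - 12*l + 35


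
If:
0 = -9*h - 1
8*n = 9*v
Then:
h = -1/9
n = 9*v/8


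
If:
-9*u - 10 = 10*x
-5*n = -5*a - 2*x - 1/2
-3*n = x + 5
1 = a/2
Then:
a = 2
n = 1/22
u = 455/99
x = -113/22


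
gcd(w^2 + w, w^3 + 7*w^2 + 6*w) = w^2 + w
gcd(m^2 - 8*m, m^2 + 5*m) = m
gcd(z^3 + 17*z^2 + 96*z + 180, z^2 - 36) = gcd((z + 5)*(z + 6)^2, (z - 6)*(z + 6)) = z + 6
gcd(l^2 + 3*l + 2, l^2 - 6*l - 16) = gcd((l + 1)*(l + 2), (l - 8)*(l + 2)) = l + 2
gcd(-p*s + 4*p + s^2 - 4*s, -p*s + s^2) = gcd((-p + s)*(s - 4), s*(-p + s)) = p - s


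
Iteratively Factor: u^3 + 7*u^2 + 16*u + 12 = (u + 2)*(u^2 + 5*u + 6) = (u + 2)^2*(u + 3)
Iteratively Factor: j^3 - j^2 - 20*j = (j + 4)*(j^2 - 5*j) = j*(j + 4)*(j - 5)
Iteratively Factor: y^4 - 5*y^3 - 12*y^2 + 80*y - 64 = (y + 4)*(y^3 - 9*y^2 + 24*y - 16) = (y - 1)*(y + 4)*(y^2 - 8*y + 16) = (y - 4)*(y - 1)*(y + 4)*(y - 4)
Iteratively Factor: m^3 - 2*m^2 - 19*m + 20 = (m - 5)*(m^2 + 3*m - 4) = (m - 5)*(m - 1)*(m + 4)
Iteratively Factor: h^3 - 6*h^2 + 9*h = (h - 3)*(h^2 - 3*h) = (h - 3)^2*(h)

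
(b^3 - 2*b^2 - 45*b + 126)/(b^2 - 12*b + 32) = (b^3 - 2*b^2 - 45*b + 126)/(b^2 - 12*b + 32)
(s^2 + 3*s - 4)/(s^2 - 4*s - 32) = (s - 1)/(s - 8)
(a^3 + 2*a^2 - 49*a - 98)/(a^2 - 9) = (a^3 + 2*a^2 - 49*a - 98)/(a^2 - 9)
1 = 1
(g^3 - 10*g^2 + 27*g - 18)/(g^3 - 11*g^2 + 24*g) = (g^2 - 7*g + 6)/(g*(g - 8))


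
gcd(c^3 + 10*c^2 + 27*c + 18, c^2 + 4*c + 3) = c^2 + 4*c + 3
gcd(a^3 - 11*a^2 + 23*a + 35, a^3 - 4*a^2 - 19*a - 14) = a^2 - 6*a - 7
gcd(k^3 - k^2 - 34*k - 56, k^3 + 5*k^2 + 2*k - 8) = k^2 + 6*k + 8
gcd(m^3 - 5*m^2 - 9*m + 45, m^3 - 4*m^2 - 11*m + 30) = m^2 - 2*m - 15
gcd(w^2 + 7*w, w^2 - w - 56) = w + 7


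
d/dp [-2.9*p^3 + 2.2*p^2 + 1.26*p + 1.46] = -8.7*p^2 + 4.4*p + 1.26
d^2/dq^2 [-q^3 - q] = -6*q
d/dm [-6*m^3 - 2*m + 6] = -18*m^2 - 2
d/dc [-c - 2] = -1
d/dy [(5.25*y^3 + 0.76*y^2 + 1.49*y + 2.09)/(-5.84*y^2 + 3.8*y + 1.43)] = (-30.66*y^4 + 39.9*y^3 + 34.1121*y^2 + 26.5848*y - 5.8113)/(34.1056*y^4 - 44.384*y^3 - 2.2624*y^2 + 10.868*y + 2.0449)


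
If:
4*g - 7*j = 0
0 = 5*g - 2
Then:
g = 2/5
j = 8/35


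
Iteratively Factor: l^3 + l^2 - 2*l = (l - 1)*(l^2 + 2*l) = l*(l - 1)*(l + 2)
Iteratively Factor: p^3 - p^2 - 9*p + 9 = (p - 1)*(p^2 - 9) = (p - 3)*(p - 1)*(p + 3)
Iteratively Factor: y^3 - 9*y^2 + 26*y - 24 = (y - 2)*(y^2 - 7*y + 12) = (y - 3)*(y - 2)*(y - 4)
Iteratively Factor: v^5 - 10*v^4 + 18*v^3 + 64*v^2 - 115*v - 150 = (v + 1)*(v^4 - 11*v^3 + 29*v^2 + 35*v - 150) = (v - 5)*(v + 1)*(v^3 - 6*v^2 - v + 30) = (v - 5)^2*(v + 1)*(v^2 - v - 6) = (v - 5)^2*(v + 1)*(v + 2)*(v - 3)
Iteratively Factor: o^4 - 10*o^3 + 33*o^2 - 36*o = (o)*(o^3 - 10*o^2 + 33*o - 36) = o*(o - 4)*(o^2 - 6*o + 9) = o*(o - 4)*(o - 3)*(o - 3)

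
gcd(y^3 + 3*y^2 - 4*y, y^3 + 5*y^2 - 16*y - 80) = y + 4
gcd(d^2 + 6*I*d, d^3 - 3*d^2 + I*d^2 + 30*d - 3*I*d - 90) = d + 6*I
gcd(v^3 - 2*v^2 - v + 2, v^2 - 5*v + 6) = v - 2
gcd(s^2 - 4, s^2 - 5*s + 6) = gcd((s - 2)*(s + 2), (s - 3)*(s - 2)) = s - 2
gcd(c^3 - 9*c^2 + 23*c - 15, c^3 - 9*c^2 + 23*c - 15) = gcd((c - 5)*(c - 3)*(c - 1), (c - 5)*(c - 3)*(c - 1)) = c^3 - 9*c^2 + 23*c - 15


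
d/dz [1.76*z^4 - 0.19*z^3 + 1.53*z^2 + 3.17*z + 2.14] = 7.04*z^3 - 0.57*z^2 + 3.06*z + 3.17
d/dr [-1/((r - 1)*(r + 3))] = 2*(r + 1)/((r - 1)^2*(r + 3)^2)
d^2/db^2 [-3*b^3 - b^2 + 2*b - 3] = -18*b - 2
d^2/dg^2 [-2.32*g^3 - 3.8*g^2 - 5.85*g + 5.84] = -13.92*g - 7.6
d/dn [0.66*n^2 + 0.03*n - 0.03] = 1.32*n + 0.03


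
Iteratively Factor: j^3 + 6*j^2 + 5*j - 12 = (j + 4)*(j^2 + 2*j - 3) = (j - 1)*(j + 4)*(j + 3)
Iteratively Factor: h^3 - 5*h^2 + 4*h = (h)*(h^2 - 5*h + 4) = h*(h - 4)*(h - 1)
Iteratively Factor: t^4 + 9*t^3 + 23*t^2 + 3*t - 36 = (t + 3)*(t^3 + 6*t^2 + 5*t - 12) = (t + 3)^2*(t^2 + 3*t - 4) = (t + 3)^2*(t + 4)*(t - 1)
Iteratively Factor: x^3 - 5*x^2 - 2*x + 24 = (x + 2)*(x^2 - 7*x + 12) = (x - 3)*(x + 2)*(x - 4)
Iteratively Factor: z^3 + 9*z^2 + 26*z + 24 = (z + 2)*(z^2 + 7*z + 12) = (z + 2)*(z + 4)*(z + 3)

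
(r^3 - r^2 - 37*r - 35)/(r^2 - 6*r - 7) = r + 5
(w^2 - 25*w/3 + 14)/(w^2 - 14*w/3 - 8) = (3*w - 7)/(3*w + 4)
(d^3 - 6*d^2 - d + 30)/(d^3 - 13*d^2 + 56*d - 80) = (d^2 - d - 6)/(d^2 - 8*d + 16)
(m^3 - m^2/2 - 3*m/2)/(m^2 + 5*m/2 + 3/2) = m*(2*m - 3)/(2*m + 3)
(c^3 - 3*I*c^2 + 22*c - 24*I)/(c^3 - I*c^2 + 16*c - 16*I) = (c - 6*I)/(c - 4*I)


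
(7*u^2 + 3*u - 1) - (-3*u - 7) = 7*u^2 + 6*u + 6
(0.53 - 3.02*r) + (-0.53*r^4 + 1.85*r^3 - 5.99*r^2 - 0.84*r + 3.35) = -0.53*r^4 + 1.85*r^3 - 5.99*r^2 - 3.86*r + 3.88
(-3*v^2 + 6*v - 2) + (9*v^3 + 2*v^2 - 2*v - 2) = 9*v^3 - v^2 + 4*v - 4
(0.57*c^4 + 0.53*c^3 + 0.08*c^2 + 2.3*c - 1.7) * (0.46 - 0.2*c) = -0.114*c^5 + 0.1562*c^4 + 0.2278*c^3 - 0.4232*c^2 + 1.398*c - 0.782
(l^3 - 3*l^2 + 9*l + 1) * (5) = 5*l^3 - 15*l^2 + 45*l + 5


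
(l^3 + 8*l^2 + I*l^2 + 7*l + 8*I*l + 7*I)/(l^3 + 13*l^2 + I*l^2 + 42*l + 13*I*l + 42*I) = (l + 1)/(l + 6)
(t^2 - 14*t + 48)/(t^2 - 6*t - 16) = (t - 6)/(t + 2)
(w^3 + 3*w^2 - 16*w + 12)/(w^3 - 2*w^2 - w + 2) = (w + 6)/(w + 1)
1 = 1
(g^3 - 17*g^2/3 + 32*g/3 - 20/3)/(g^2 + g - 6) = (3*g^2 - 11*g + 10)/(3*(g + 3))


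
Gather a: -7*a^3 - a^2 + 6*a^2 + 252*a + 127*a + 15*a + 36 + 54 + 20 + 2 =-7*a^3 + 5*a^2 + 394*a + 112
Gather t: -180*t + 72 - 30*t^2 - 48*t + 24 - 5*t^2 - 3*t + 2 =-35*t^2 - 231*t + 98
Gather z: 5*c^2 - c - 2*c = 5*c^2 - 3*c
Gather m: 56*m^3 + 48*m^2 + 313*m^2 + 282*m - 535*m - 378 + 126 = 56*m^3 + 361*m^2 - 253*m - 252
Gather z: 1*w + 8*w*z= 8*w*z + w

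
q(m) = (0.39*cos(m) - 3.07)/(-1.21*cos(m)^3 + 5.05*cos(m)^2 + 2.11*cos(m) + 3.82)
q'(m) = (0.39*cos(m) - 3.07)*(-3.63*sin(m)*cos(m)^2 + 10.1*sin(m)*cos(m) + 2.11*sin(m))/(-1.21*cos(m)^3 + 5.05*cos(m)^2 + 2.11*cos(m) + 3.82)^2 - 0.39*sin(m)/(-1.21*cos(m)^3 + 5.05*cos(m)^2 + 2.11*cos(m) + 3.82)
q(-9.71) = -0.46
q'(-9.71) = 0.17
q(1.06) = -0.49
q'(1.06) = -0.50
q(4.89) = -0.69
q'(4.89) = 0.68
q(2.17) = -0.74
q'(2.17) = 0.58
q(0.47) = -0.31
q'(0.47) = -0.15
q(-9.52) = -0.44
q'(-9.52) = 0.06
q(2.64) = -0.51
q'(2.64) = 0.32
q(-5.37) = -0.42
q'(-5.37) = -0.39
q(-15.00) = -0.59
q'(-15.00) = -0.48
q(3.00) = -0.44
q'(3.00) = 0.08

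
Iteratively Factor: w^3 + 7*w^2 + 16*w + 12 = (w + 3)*(w^2 + 4*w + 4) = (w + 2)*(w + 3)*(w + 2)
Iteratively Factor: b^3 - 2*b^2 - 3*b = (b - 3)*(b^2 + b) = b*(b - 3)*(b + 1)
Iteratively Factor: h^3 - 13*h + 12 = (h + 4)*(h^2 - 4*h + 3) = (h - 1)*(h + 4)*(h - 3)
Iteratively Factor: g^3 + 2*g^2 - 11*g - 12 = (g - 3)*(g^2 + 5*g + 4) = (g - 3)*(g + 4)*(g + 1)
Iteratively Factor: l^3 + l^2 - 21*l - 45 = (l - 5)*(l^2 + 6*l + 9) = (l - 5)*(l + 3)*(l + 3)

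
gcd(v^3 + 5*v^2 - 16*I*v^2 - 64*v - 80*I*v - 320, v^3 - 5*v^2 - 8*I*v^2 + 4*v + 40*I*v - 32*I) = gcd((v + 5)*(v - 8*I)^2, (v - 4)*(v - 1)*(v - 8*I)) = v - 8*I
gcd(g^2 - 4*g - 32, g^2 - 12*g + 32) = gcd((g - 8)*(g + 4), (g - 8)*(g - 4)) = g - 8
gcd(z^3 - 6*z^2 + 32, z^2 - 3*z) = 1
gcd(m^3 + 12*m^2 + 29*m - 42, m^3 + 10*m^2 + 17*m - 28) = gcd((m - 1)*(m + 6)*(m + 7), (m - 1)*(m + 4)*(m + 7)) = m^2 + 6*m - 7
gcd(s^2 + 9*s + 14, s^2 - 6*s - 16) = s + 2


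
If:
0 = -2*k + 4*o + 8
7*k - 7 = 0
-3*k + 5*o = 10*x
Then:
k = 1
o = -3/2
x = -21/20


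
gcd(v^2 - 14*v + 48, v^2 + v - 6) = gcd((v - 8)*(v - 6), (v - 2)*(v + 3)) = 1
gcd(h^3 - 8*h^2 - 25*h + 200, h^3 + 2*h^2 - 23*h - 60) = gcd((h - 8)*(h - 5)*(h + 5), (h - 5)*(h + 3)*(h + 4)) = h - 5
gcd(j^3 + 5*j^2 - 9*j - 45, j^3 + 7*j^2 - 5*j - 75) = j^2 + 2*j - 15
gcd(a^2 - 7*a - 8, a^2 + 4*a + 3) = a + 1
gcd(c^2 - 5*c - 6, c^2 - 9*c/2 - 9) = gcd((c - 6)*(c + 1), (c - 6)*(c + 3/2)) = c - 6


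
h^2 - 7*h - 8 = (h - 8)*(h + 1)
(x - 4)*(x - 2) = x^2 - 6*x + 8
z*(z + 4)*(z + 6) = z^3 + 10*z^2 + 24*z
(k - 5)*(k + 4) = k^2 - k - 20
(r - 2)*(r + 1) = r^2 - r - 2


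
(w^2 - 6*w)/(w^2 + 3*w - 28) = w*(w - 6)/(w^2 + 3*w - 28)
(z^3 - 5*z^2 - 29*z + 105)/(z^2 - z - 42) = (z^2 + 2*z - 15)/(z + 6)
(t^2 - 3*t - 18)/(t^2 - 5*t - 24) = (t - 6)/(t - 8)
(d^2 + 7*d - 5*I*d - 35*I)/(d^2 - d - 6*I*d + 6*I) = (d^2 + 7*d - 5*I*d - 35*I)/(d^2 - d - 6*I*d + 6*I)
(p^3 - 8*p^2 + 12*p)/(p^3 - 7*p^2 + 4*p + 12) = p/(p + 1)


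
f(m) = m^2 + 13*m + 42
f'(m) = 2*m + 13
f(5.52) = 144.23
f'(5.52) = 24.04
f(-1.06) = 29.34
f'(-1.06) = 10.88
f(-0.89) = 31.22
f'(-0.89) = 11.22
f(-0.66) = 33.86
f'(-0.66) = 11.68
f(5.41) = 141.60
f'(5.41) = 23.82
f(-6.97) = -0.03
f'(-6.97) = -0.94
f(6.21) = 161.29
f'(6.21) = 25.42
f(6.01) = 156.25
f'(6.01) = 25.02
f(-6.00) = 0.00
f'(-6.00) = 1.00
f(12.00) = 342.00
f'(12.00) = 37.00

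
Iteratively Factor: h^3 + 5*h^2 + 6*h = (h)*(h^2 + 5*h + 6) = h*(h + 2)*(h + 3)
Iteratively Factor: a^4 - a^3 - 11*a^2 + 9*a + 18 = (a + 3)*(a^3 - 4*a^2 + a + 6) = (a - 2)*(a + 3)*(a^2 - 2*a - 3) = (a - 2)*(a + 1)*(a + 3)*(a - 3)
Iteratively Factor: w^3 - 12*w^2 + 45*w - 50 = (w - 5)*(w^2 - 7*w + 10) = (w - 5)^2*(w - 2)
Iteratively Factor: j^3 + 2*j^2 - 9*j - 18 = (j - 3)*(j^2 + 5*j + 6) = (j - 3)*(j + 2)*(j + 3)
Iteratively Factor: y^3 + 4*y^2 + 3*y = (y)*(y^2 + 4*y + 3) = y*(y + 3)*(y + 1)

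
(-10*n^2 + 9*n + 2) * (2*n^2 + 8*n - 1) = -20*n^4 - 62*n^3 + 86*n^2 + 7*n - 2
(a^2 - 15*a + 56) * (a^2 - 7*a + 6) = a^4 - 22*a^3 + 167*a^2 - 482*a + 336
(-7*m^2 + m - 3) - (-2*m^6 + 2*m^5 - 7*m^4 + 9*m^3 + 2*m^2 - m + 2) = 2*m^6 - 2*m^5 + 7*m^4 - 9*m^3 - 9*m^2 + 2*m - 5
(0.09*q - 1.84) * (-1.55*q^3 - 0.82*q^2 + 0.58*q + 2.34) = -0.1395*q^4 + 2.7782*q^3 + 1.561*q^2 - 0.8566*q - 4.3056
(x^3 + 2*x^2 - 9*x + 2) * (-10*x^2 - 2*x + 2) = -10*x^5 - 22*x^4 + 88*x^3 + 2*x^2 - 22*x + 4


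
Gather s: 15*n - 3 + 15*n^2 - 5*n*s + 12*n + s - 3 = 15*n^2 + 27*n + s*(1 - 5*n) - 6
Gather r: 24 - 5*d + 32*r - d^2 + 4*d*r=-d^2 - 5*d + r*(4*d + 32) + 24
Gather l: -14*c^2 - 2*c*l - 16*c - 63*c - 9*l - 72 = -14*c^2 - 79*c + l*(-2*c - 9) - 72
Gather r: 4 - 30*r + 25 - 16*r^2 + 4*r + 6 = -16*r^2 - 26*r + 35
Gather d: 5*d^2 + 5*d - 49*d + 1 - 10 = 5*d^2 - 44*d - 9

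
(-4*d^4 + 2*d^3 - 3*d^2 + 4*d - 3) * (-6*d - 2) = 24*d^5 - 4*d^4 + 14*d^3 - 18*d^2 + 10*d + 6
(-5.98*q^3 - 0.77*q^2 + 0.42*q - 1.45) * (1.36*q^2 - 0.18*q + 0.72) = -8.1328*q^5 + 0.0291999999999999*q^4 - 3.5958*q^3 - 2.602*q^2 + 0.5634*q - 1.044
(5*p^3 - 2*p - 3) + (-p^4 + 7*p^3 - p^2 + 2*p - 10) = -p^4 + 12*p^3 - p^2 - 13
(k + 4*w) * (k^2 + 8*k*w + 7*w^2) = k^3 + 12*k^2*w + 39*k*w^2 + 28*w^3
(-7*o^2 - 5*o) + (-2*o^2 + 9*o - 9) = -9*o^2 + 4*o - 9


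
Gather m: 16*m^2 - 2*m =16*m^2 - 2*m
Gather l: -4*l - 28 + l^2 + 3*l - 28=l^2 - l - 56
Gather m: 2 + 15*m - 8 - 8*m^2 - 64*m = -8*m^2 - 49*m - 6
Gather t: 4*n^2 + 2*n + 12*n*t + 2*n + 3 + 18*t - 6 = 4*n^2 + 4*n + t*(12*n + 18) - 3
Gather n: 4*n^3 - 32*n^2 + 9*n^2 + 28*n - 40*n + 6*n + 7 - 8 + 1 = 4*n^3 - 23*n^2 - 6*n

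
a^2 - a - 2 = (a - 2)*(a + 1)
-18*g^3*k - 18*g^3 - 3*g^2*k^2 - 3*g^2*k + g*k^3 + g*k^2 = (-6*g + k)*(3*g + k)*(g*k + g)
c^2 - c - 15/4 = (c - 5/2)*(c + 3/2)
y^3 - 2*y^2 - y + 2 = (y - 2)*(y - 1)*(y + 1)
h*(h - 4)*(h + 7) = h^3 + 3*h^2 - 28*h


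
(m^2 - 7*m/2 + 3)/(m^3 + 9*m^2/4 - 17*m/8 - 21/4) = 4*(m - 2)/(4*m^2 + 15*m + 14)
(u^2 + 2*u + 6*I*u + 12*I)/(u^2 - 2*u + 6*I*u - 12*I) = (u + 2)/(u - 2)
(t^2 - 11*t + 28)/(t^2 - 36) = (t^2 - 11*t + 28)/(t^2 - 36)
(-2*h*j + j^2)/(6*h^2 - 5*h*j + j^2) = -j/(3*h - j)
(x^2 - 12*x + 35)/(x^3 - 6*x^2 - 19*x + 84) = (x - 5)/(x^2 + x - 12)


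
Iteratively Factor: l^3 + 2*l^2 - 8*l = (l + 4)*(l^2 - 2*l) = (l - 2)*(l + 4)*(l)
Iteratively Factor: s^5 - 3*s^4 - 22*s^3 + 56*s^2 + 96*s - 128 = (s - 1)*(s^4 - 2*s^3 - 24*s^2 + 32*s + 128) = (s - 1)*(s + 2)*(s^3 - 4*s^2 - 16*s + 64) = (s - 1)*(s + 2)*(s + 4)*(s^2 - 8*s + 16) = (s - 4)*(s - 1)*(s + 2)*(s + 4)*(s - 4)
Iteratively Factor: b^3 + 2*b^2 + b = (b)*(b^2 + 2*b + 1) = b*(b + 1)*(b + 1)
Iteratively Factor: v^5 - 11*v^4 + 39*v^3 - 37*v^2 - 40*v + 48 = (v - 4)*(v^4 - 7*v^3 + 11*v^2 + 7*v - 12) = (v - 4)*(v - 3)*(v^3 - 4*v^2 - v + 4) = (v - 4)*(v - 3)*(v - 1)*(v^2 - 3*v - 4) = (v - 4)^2*(v - 3)*(v - 1)*(v + 1)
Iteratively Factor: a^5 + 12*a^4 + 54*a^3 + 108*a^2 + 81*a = (a + 3)*(a^4 + 9*a^3 + 27*a^2 + 27*a) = (a + 3)^2*(a^3 + 6*a^2 + 9*a) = a*(a + 3)^2*(a^2 + 6*a + 9) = a*(a + 3)^3*(a + 3)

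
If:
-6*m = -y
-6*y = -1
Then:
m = 1/36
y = 1/6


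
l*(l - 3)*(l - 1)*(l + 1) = l^4 - 3*l^3 - l^2 + 3*l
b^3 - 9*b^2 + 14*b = b*(b - 7)*(b - 2)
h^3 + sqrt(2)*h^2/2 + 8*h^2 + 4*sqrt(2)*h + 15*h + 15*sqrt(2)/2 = (h + 3)*(h + 5)*(h + sqrt(2)/2)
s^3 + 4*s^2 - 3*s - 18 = (s - 2)*(s + 3)^2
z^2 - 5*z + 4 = (z - 4)*(z - 1)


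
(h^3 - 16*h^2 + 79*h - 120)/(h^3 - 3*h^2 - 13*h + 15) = (h^2 - 11*h + 24)/(h^2 + 2*h - 3)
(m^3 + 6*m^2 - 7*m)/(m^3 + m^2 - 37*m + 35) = m/(m - 5)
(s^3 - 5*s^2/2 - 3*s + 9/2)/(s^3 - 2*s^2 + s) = (2*s^2 - 3*s - 9)/(2*s*(s - 1))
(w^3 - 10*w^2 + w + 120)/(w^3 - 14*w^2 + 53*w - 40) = (w + 3)/(w - 1)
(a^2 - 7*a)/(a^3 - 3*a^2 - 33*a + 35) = a/(a^2 + 4*a - 5)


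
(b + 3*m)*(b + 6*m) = b^2 + 9*b*m + 18*m^2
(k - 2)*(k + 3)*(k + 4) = k^3 + 5*k^2 - 2*k - 24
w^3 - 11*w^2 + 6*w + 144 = (w - 8)*(w - 6)*(w + 3)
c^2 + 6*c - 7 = (c - 1)*(c + 7)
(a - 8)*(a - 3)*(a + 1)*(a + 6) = a^4 - 4*a^3 - 47*a^2 + 102*a + 144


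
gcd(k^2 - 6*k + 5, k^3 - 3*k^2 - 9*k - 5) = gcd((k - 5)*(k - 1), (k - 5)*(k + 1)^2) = k - 5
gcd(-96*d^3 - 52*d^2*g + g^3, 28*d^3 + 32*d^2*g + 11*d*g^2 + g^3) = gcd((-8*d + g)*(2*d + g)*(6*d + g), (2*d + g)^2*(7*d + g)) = 2*d + g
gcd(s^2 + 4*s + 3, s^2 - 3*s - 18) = s + 3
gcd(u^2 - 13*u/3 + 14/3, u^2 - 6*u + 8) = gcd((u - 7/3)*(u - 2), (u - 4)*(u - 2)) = u - 2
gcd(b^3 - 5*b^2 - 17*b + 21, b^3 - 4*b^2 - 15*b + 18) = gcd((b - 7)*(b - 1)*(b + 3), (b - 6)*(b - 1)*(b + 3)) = b^2 + 2*b - 3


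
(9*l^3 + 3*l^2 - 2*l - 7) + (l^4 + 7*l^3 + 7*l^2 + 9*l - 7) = l^4 + 16*l^3 + 10*l^2 + 7*l - 14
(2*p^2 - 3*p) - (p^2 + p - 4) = p^2 - 4*p + 4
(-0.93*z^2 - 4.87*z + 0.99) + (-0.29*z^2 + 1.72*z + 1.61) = -1.22*z^2 - 3.15*z + 2.6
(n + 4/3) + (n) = 2*n + 4/3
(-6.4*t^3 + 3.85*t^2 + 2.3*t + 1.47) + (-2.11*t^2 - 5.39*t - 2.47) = -6.4*t^3 + 1.74*t^2 - 3.09*t - 1.0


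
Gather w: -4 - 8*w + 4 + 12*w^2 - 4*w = 12*w^2 - 12*w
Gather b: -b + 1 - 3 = -b - 2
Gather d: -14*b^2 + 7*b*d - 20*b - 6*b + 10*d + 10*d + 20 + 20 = -14*b^2 - 26*b + d*(7*b + 20) + 40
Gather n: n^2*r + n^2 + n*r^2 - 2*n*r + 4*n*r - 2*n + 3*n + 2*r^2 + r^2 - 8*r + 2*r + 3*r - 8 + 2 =n^2*(r + 1) + n*(r^2 + 2*r + 1) + 3*r^2 - 3*r - 6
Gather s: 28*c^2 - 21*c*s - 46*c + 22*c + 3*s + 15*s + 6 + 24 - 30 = 28*c^2 - 24*c + s*(18 - 21*c)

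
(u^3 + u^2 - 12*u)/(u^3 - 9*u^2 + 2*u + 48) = u*(u + 4)/(u^2 - 6*u - 16)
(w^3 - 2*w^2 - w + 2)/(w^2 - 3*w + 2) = w + 1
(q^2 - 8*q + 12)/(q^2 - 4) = (q - 6)/(q + 2)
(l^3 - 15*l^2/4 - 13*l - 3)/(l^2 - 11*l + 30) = (4*l^2 + 9*l + 2)/(4*(l - 5))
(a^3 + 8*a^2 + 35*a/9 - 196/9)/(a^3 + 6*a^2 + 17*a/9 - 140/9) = (a + 7)/(a + 5)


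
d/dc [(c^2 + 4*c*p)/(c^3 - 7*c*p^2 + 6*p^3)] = (-c*(c + 4*p)*(3*c^2 - 7*p^2) + 2*(c + 2*p)*(c^3 - 7*c*p^2 + 6*p^3))/(c^3 - 7*c*p^2 + 6*p^3)^2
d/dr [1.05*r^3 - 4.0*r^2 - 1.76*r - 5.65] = 3.15*r^2 - 8.0*r - 1.76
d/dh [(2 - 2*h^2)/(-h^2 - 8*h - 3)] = 16*(h^2 + h + 1)/(h^4 + 16*h^3 + 70*h^2 + 48*h + 9)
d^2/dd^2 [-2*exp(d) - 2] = -2*exp(d)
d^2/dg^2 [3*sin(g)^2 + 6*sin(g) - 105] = -6*sin(g) + 6*cos(2*g)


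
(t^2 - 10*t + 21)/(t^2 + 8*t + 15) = (t^2 - 10*t + 21)/(t^2 + 8*t + 15)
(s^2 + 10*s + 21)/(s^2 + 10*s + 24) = (s^2 + 10*s + 21)/(s^2 + 10*s + 24)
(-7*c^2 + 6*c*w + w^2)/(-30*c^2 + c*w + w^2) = (-7*c^2 + 6*c*w + w^2)/(-30*c^2 + c*w + w^2)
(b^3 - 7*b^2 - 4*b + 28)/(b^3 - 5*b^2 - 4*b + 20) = (b - 7)/(b - 5)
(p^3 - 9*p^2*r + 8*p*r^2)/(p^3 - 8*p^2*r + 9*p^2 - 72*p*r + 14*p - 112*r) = p*(p - r)/(p^2 + 9*p + 14)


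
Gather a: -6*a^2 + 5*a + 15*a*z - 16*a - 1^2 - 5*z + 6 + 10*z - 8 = -6*a^2 + a*(15*z - 11) + 5*z - 3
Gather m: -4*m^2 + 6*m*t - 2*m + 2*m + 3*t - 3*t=-4*m^2 + 6*m*t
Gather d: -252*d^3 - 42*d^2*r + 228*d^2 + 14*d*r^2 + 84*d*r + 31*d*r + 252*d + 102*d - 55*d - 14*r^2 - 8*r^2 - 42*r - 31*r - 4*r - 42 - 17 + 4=-252*d^3 + d^2*(228 - 42*r) + d*(14*r^2 + 115*r + 299) - 22*r^2 - 77*r - 55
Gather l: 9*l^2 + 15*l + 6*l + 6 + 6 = 9*l^2 + 21*l + 12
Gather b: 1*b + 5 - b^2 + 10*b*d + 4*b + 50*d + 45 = -b^2 + b*(10*d + 5) + 50*d + 50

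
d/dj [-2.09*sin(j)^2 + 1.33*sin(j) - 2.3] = (1.33 - 4.18*sin(j))*cos(j)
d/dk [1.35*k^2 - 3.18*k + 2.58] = 2.7*k - 3.18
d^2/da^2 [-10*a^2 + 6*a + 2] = -20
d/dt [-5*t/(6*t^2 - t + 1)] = 5*(6*t^2 - 1)/(36*t^4 - 12*t^3 + 13*t^2 - 2*t + 1)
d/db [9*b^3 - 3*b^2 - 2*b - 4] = 27*b^2 - 6*b - 2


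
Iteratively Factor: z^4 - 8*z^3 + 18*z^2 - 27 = (z - 3)*(z^3 - 5*z^2 + 3*z + 9) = (z - 3)*(z + 1)*(z^2 - 6*z + 9) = (z - 3)^2*(z + 1)*(z - 3)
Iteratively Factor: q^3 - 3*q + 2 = (q - 1)*(q^2 + q - 2) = (q - 1)^2*(q + 2)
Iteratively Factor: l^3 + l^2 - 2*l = (l - 1)*(l^2 + 2*l) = l*(l - 1)*(l + 2)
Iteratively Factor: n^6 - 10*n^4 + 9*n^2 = (n - 3)*(n^5 + 3*n^4 - n^3 - 3*n^2) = (n - 3)*(n + 3)*(n^4 - n^2) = n*(n - 3)*(n + 3)*(n^3 - n) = n*(n - 3)*(n - 1)*(n + 3)*(n^2 + n) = n*(n - 3)*(n - 1)*(n + 1)*(n + 3)*(n)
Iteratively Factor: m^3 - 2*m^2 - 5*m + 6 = (m - 1)*(m^2 - m - 6) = (m - 1)*(m + 2)*(m - 3)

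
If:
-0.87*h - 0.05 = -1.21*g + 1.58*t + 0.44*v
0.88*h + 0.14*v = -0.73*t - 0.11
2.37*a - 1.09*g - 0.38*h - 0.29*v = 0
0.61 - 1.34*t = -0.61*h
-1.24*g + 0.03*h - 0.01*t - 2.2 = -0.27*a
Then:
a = -2.28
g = -2.25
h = 0.95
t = 0.89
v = -11.37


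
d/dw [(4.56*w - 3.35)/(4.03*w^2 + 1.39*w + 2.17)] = (-18.3768*w^2 + 27.001*w + 14.5517)/(16.2409*w^4 + 11.2034*w^3 + 19.4223*w^2 + 6.0326*w + 4.7089)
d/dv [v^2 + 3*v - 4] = 2*v + 3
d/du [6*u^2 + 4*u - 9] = 12*u + 4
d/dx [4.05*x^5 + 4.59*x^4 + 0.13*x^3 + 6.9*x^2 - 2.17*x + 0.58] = 20.25*x^4 + 18.36*x^3 + 0.39*x^2 + 13.8*x - 2.17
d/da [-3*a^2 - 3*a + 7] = -6*a - 3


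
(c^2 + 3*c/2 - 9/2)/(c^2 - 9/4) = 2*(c + 3)/(2*c + 3)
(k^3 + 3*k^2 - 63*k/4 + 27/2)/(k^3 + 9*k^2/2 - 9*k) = (k - 3/2)/k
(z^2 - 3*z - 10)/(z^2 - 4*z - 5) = (z + 2)/(z + 1)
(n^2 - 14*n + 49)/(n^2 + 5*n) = (n^2 - 14*n + 49)/(n*(n + 5))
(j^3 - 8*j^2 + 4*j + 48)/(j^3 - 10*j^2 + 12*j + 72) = (j - 4)/(j - 6)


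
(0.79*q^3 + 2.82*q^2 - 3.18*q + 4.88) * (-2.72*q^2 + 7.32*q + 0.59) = -2.1488*q^5 - 1.8876*q^4 + 29.7581*q^3 - 34.8874*q^2 + 33.8454*q + 2.8792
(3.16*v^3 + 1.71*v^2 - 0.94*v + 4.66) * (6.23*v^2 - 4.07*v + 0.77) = 19.6868*v^5 - 2.2079*v^4 - 10.3827*v^3 + 34.1743*v^2 - 19.69*v + 3.5882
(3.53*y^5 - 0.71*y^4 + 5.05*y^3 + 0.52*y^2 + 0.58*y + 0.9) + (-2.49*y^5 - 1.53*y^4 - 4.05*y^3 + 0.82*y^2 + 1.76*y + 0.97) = 1.04*y^5 - 2.24*y^4 + 1.0*y^3 + 1.34*y^2 + 2.34*y + 1.87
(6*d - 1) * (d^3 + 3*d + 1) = 6*d^4 - d^3 + 18*d^2 + 3*d - 1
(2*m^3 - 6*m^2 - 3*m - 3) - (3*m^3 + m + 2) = -m^3 - 6*m^2 - 4*m - 5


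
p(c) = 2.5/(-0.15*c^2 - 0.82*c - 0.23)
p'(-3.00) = -0.26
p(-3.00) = 2.84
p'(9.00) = 0.02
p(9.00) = -0.13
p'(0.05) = 28.35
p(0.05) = -9.21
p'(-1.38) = 2.68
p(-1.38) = 4.06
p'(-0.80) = 13.31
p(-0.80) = 7.58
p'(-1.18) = 4.17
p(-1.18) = 4.73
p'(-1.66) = 1.56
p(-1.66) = 3.48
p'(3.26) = 0.22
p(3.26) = -0.56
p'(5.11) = 0.08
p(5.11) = -0.30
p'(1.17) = 1.50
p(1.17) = -1.79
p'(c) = 2.5*(0.3*c + 0.82)/(-0.15*c^2 - 0.82*c - 0.23)^2 = (0.75*c + 2.05)/(0.15*c^2 + 0.82*c + 0.23)^2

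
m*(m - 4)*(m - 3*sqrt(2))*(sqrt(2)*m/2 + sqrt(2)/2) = sqrt(2)*m^4/2 - 3*m^3 - 3*sqrt(2)*m^3/2 - 2*sqrt(2)*m^2 + 9*m^2 + 12*m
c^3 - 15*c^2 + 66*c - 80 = (c - 8)*(c - 5)*(c - 2)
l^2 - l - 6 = (l - 3)*(l + 2)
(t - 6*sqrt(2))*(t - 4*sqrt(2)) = t^2 - 10*sqrt(2)*t + 48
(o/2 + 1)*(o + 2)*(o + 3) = o^3/2 + 7*o^2/2 + 8*o + 6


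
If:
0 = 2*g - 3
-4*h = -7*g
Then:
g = 3/2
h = 21/8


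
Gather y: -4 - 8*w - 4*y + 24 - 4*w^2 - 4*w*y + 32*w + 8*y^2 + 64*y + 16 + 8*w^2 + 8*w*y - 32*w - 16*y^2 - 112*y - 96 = 4*w^2 - 8*w - 8*y^2 + y*(4*w - 52) - 60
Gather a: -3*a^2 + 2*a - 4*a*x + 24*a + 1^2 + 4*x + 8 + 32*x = -3*a^2 + a*(26 - 4*x) + 36*x + 9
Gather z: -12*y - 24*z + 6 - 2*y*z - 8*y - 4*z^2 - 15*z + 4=-20*y - 4*z^2 + z*(-2*y - 39) + 10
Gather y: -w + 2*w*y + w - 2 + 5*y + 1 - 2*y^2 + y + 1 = -2*y^2 + y*(2*w + 6)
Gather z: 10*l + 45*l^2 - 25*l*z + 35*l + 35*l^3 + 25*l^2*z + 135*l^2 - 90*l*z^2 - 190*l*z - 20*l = 35*l^3 + 180*l^2 - 90*l*z^2 + 25*l + z*(25*l^2 - 215*l)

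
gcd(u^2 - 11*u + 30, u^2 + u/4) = 1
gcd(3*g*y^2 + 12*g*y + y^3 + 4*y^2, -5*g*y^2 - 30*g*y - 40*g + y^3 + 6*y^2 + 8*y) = y + 4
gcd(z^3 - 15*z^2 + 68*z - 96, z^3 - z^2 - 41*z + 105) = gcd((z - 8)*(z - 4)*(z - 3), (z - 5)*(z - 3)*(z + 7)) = z - 3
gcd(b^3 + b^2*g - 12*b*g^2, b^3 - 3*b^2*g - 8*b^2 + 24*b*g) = b^2 - 3*b*g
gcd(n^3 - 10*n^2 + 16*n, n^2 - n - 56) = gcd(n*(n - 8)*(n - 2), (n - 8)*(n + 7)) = n - 8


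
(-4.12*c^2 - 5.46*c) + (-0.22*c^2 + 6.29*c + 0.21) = -4.34*c^2 + 0.83*c + 0.21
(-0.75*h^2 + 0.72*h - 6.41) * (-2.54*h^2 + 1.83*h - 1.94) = 1.905*h^4 - 3.2013*h^3 + 19.054*h^2 - 13.1271*h + 12.4354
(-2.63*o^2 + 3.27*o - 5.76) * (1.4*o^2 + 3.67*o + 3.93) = -3.682*o^4 - 5.0741*o^3 - 6.399*o^2 - 8.2881*o - 22.6368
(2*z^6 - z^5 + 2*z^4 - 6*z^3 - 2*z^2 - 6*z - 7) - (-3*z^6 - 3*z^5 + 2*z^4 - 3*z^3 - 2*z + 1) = 5*z^6 + 2*z^5 - 3*z^3 - 2*z^2 - 4*z - 8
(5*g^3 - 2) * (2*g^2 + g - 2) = 10*g^5 + 5*g^4 - 10*g^3 - 4*g^2 - 2*g + 4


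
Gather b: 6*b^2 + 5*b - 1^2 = 6*b^2 + 5*b - 1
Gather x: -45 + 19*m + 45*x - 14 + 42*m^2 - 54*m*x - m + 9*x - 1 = 42*m^2 + 18*m + x*(54 - 54*m) - 60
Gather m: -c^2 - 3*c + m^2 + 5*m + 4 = -c^2 - 3*c + m^2 + 5*m + 4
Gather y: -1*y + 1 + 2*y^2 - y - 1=2*y^2 - 2*y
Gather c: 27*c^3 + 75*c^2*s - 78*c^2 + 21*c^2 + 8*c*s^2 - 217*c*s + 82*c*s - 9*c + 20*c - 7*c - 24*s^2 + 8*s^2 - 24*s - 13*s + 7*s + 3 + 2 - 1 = 27*c^3 + c^2*(75*s - 57) + c*(8*s^2 - 135*s + 4) - 16*s^2 - 30*s + 4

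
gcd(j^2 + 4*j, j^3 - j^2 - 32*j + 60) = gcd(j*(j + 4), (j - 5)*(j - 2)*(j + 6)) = 1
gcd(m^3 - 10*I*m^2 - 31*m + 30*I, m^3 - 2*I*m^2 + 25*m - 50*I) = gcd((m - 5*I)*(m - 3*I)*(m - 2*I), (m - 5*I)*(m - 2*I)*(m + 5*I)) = m^2 - 7*I*m - 10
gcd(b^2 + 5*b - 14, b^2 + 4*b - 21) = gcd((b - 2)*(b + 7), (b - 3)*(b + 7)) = b + 7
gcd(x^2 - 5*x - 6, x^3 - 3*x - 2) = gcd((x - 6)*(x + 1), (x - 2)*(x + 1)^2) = x + 1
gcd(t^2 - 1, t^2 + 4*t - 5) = t - 1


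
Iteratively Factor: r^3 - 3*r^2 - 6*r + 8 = (r - 1)*(r^2 - 2*r - 8) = (r - 1)*(r + 2)*(r - 4)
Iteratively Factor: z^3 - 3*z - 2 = (z - 2)*(z^2 + 2*z + 1) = (z - 2)*(z + 1)*(z + 1)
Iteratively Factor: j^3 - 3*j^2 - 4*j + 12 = (j - 2)*(j^2 - j - 6) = (j - 3)*(j - 2)*(j + 2)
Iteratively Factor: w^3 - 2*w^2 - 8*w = (w)*(w^2 - 2*w - 8) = w*(w + 2)*(w - 4)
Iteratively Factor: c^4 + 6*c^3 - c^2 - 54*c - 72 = (c + 3)*(c^3 + 3*c^2 - 10*c - 24) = (c - 3)*(c + 3)*(c^2 + 6*c + 8) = (c - 3)*(c + 3)*(c + 4)*(c + 2)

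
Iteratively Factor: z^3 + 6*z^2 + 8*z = (z)*(z^2 + 6*z + 8) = z*(z + 2)*(z + 4)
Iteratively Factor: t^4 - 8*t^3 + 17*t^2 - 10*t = (t - 5)*(t^3 - 3*t^2 + 2*t) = (t - 5)*(t - 1)*(t^2 - 2*t) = (t - 5)*(t - 2)*(t - 1)*(t)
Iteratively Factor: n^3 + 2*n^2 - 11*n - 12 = (n + 1)*(n^2 + n - 12) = (n - 3)*(n + 1)*(n + 4)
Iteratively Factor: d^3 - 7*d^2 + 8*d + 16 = (d - 4)*(d^2 - 3*d - 4) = (d - 4)*(d + 1)*(d - 4)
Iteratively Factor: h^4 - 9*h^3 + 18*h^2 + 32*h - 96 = (h - 3)*(h^3 - 6*h^2 + 32) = (h - 4)*(h - 3)*(h^2 - 2*h - 8) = (h - 4)*(h - 3)*(h + 2)*(h - 4)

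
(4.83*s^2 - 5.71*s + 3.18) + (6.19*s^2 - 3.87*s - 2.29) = 11.02*s^2 - 9.58*s + 0.89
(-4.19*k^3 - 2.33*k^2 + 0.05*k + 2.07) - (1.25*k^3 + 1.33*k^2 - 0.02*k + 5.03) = -5.44*k^3 - 3.66*k^2 + 0.07*k - 2.96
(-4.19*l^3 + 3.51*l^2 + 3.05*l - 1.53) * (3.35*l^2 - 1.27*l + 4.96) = -14.0365*l^5 + 17.0798*l^4 - 15.0226*l^3 + 8.4106*l^2 + 17.0711*l - 7.5888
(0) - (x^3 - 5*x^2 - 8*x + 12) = -x^3 + 5*x^2 + 8*x - 12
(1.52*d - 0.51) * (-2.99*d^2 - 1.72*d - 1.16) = -4.5448*d^3 - 1.0895*d^2 - 0.886*d + 0.5916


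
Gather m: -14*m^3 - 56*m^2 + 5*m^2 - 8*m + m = -14*m^3 - 51*m^2 - 7*m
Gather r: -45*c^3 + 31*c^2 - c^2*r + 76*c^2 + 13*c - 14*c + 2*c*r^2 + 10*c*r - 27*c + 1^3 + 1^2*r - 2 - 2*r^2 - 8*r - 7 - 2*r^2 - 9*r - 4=-45*c^3 + 107*c^2 - 28*c + r^2*(2*c - 4) + r*(-c^2 + 10*c - 16) - 12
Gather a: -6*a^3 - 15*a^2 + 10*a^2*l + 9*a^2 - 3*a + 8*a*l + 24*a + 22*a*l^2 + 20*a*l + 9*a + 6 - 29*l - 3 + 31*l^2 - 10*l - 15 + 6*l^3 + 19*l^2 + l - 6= -6*a^3 + a^2*(10*l - 6) + a*(22*l^2 + 28*l + 30) + 6*l^3 + 50*l^2 - 38*l - 18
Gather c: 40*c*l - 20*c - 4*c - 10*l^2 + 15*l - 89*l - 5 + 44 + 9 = c*(40*l - 24) - 10*l^2 - 74*l + 48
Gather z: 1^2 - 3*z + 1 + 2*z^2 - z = 2*z^2 - 4*z + 2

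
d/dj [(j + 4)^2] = 2*j + 8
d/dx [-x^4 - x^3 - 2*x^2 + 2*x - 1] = -4*x^3 - 3*x^2 - 4*x + 2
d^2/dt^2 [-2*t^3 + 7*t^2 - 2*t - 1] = 14 - 12*t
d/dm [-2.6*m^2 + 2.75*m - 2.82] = 2.75 - 5.2*m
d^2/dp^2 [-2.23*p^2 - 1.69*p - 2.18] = -4.46000000000000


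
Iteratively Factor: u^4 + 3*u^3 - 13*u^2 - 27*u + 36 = (u + 4)*(u^3 - u^2 - 9*u + 9) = (u + 3)*(u + 4)*(u^2 - 4*u + 3) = (u - 3)*(u + 3)*(u + 4)*(u - 1)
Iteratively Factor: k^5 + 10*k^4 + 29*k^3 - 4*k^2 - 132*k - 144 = (k + 3)*(k^4 + 7*k^3 + 8*k^2 - 28*k - 48) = (k + 3)*(k + 4)*(k^3 + 3*k^2 - 4*k - 12) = (k + 2)*(k + 3)*(k + 4)*(k^2 + k - 6) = (k - 2)*(k + 2)*(k + 3)*(k + 4)*(k + 3)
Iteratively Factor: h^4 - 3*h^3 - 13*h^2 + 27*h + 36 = (h - 4)*(h^3 + h^2 - 9*h - 9) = (h - 4)*(h + 1)*(h^2 - 9) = (h - 4)*(h + 1)*(h + 3)*(h - 3)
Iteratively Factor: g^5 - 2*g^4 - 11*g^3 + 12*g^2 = (g)*(g^4 - 2*g^3 - 11*g^2 + 12*g) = g*(g + 3)*(g^3 - 5*g^2 + 4*g) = g*(g - 4)*(g + 3)*(g^2 - g) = g^2*(g - 4)*(g + 3)*(g - 1)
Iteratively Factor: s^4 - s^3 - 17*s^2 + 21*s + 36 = (s + 1)*(s^3 - 2*s^2 - 15*s + 36) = (s - 3)*(s + 1)*(s^2 + s - 12) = (s - 3)*(s + 1)*(s + 4)*(s - 3)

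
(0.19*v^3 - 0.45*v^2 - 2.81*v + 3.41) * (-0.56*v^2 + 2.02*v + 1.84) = -0.1064*v^5 + 0.6358*v^4 + 1.0142*v^3 - 8.4138*v^2 + 1.7178*v + 6.2744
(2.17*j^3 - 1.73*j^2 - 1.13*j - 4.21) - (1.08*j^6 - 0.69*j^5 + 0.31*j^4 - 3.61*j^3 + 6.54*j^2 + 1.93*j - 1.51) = -1.08*j^6 + 0.69*j^5 - 0.31*j^4 + 5.78*j^3 - 8.27*j^2 - 3.06*j - 2.7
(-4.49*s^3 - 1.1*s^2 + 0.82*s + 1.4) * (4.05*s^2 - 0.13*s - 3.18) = -18.1845*s^5 - 3.8713*s^4 + 17.7422*s^3 + 9.0614*s^2 - 2.7896*s - 4.452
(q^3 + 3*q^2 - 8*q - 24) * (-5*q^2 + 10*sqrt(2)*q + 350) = -5*q^5 - 15*q^4 + 10*sqrt(2)*q^4 + 30*sqrt(2)*q^3 + 390*q^3 - 80*sqrt(2)*q^2 + 1170*q^2 - 2800*q - 240*sqrt(2)*q - 8400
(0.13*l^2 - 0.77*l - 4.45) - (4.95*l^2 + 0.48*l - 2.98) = -4.82*l^2 - 1.25*l - 1.47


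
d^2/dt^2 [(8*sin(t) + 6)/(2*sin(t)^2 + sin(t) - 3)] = -(32*sin(t)^4 + 112*sin(t)^3 + 372*sin(t)^2 + 402*sin(t) + 132)/((sin(t) - 1)^2*(2*sin(t) + 3)^3)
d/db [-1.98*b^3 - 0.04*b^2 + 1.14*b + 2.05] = -5.94*b^2 - 0.08*b + 1.14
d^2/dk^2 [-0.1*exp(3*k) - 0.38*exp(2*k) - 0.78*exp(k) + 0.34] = (-0.9*exp(2*k) - 1.52*exp(k) - 0.78)*exp(k)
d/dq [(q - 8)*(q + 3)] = 2*q - 5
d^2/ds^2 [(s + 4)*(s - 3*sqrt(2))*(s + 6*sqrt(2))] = 6*s + 8 + 6*sqrt(2)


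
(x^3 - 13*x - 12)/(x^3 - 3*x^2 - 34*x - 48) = (x^2 - 3*x - 4)/(x^2 - 6*x - 16)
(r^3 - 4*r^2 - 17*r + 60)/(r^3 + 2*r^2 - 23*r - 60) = (r - 3)/(r + 3)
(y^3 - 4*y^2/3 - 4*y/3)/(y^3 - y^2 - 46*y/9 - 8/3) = 3*y*(y - 2)/(3*y^2 - 5*y - 12)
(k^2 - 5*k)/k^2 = (k - 5)/k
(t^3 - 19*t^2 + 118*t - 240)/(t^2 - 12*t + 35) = (t^2 - 14*t + 48)/(t - 7)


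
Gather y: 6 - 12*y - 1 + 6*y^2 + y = 6*y^2 - 11*y + 5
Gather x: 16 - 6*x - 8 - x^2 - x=-x^2 - 7*x + 8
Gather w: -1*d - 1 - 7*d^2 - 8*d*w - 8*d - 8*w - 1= -7*d^2 - 9*d + w*(-8*d - 8) - 2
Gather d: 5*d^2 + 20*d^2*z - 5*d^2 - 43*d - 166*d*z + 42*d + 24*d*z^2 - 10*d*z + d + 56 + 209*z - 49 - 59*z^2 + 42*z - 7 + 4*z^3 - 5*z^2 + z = 20*d^2*z + d*(24*z^2 - 176*z) + 4*z^3 - 64*z^2 + 252*z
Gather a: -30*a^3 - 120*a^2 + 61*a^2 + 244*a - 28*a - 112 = -30*a^3 - 59*a^2 + 216*a - 112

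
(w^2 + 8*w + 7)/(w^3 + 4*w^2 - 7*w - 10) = (w + 7)/(w^2 + 3*w - 10)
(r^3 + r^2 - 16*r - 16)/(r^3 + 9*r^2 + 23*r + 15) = (r^2 - 16)/(r^2 + 8*r + 15)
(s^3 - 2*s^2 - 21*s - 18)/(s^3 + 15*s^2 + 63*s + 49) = (s^2 - 3*s - 18)/(s^2 + 14*s + 49)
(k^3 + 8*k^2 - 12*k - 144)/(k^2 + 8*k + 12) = (k^2 + 2*k - 24)/(k + 2)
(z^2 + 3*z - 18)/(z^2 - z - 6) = (z + 6)/(z + 2)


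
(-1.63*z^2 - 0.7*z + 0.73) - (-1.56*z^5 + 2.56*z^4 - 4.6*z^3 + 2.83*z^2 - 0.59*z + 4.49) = 1.56*z^5 - 2.56*z^4 + 4.6*z^3 - 4.46*z^2 - 0.11*z - 3.76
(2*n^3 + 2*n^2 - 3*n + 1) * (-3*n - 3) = -6*n^4 - 12*n^3 + 3*n^2 + 6*n - 3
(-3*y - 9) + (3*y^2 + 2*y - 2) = 3*y^2 - y - 11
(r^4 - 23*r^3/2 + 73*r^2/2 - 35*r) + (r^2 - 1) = r^4 - 23*r^3/2 + 75*r^2/2 - 35*r - 1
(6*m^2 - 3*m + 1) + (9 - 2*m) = 6*m^2 - 5*m + 10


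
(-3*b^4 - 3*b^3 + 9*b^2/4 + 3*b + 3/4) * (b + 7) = -3*b^5 - 24*b^4 - 75*b^3/4 + 75*b^2/4 + 87*b/4 + 21/4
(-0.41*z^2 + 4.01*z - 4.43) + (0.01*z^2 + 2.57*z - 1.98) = -0.4*z^2 + 6.58*z - 6.41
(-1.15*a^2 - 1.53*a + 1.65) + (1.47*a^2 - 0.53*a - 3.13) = 0.32*a^2 - 2.06*a - 1.48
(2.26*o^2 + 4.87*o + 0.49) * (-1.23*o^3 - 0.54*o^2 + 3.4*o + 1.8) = -2.7798*o^5 - 7.2105*o^4 + 4.4515*o^3 + 20.3614*o^2 + 10.432*o + 0.882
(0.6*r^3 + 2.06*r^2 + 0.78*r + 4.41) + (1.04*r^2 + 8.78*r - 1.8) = 0.6*r^3 + 3.1*r^2 + 9.56*r + 2.61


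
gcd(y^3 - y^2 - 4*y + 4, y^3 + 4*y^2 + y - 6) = y^2 + y - 2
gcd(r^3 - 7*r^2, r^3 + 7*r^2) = r^2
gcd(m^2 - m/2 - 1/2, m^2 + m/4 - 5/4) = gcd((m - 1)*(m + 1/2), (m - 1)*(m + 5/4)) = m - 1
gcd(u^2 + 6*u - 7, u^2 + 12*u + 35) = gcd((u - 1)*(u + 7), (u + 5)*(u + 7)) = u + 7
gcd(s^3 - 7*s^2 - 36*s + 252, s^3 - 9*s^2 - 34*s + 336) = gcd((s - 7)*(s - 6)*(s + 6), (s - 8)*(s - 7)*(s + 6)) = s^2 - s - 42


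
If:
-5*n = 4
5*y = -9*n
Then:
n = -4/5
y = 36/25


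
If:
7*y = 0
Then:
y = 0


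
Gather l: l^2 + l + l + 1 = l^2 + 2*l + 1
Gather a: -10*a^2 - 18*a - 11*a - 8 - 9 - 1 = -10*a^2 - 29*a - 18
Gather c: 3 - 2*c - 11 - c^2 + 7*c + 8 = -c^2 + 5*c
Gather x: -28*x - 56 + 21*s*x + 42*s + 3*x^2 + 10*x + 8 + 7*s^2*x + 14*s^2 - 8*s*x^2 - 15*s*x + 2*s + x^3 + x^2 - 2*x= 14*s^2 + 44*s + x^3 + x^2*(4 - 8*s) + x*(7*s^2 + 6*s - 20) - 48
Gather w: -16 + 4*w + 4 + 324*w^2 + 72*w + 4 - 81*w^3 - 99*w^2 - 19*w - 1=-81*w^3 + 225*w^2 + 57*w - 9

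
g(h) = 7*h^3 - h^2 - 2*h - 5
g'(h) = 21*h^2 - 2*h - 2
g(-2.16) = -75.89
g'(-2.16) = 100.30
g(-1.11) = -13.59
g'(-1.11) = 26.09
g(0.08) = -5.16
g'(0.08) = -2.03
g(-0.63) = -5.89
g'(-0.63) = 7.59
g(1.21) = 3.52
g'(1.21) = 26.33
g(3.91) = 390.33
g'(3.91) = 311.23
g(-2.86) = -171.22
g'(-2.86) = 175.49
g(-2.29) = -89.73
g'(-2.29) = 112.71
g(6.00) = 1459.00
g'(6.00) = 742.00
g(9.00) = 4999.00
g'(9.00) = 1681.00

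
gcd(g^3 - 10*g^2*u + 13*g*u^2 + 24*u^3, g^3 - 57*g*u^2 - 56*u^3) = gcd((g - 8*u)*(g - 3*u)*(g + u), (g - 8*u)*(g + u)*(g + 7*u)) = -g^2 + 7*g*u + 8*u^2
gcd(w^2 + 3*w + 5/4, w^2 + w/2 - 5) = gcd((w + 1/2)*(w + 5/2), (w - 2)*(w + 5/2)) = w + 5/2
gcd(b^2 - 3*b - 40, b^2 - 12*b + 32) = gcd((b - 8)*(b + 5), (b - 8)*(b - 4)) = b - 8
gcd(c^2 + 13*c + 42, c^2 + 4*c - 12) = c + 6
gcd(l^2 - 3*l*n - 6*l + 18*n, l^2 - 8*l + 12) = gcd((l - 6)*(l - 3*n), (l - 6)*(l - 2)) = l - 6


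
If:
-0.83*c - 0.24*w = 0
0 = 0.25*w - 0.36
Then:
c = -0.42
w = 1.44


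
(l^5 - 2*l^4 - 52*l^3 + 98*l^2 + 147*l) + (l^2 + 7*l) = l^5 - 2*l^4 - 52*l^3 + 99*l^2 + 154*l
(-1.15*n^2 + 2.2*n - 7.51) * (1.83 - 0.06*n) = 0.069*n^3 - 2.2365*n^2 + 4.4766*n - 13.7433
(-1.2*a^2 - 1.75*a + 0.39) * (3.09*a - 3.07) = -3.708*a^3 - 1.7235*a^2 + 6.5776*a - 1.1973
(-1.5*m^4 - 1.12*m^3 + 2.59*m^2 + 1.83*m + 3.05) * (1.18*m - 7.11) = -1.77*m^5 + 9.3434*m^4 + 11.0194*m^3 - 16.2555*m^2 - 9.4123*m - 21.6855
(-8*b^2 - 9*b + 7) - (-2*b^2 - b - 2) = -6*b^2 - 8*b + 9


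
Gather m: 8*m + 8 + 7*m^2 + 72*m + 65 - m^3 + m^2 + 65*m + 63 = -m^3 + 8*m^2 + 145*m + 136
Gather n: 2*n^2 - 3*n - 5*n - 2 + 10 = 2*n^2 - 8*n + 8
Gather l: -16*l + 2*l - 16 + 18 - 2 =-14*l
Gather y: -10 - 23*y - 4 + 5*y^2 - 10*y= 5*y^2 - 33*y - 14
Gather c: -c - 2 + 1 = -c - 1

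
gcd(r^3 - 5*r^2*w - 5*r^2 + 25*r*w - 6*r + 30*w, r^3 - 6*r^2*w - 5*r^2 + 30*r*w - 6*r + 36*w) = r^2 - 5*r - 6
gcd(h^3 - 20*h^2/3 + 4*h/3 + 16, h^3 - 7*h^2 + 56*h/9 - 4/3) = h - 6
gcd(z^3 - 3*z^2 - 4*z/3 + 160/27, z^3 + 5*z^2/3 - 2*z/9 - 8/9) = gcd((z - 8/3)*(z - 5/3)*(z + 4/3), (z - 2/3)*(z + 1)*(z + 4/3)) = z + 4/3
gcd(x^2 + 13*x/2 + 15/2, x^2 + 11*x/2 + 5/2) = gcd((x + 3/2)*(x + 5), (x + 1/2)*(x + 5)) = x + 5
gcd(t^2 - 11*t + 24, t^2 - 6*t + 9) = t - 3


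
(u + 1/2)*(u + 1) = u^2 + 3*u/2 + 1/2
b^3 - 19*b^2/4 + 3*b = b*(b - 4)*(b - 3/4)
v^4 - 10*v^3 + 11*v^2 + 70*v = v*(v - 7)*(v - 5)*(v + 2)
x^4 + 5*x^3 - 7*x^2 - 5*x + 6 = (x - 1)^2*(x + 1)*(x + 6)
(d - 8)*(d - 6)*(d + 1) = d^3 - 13*d^2 + 34*d + 48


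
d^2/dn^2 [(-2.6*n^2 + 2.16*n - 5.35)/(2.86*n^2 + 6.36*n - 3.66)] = (2.8421709430404e-14*n^4 + 129.921792*n^3 - 425.85972*n^2 - 448.226064*n - 513.911928)/(23.393656*n^6 + 156.066768*n^5 + 257.24556*n^4 - 142.18416*n^3 - 329.20236*n^2 + 255.588048*n - 49.027896)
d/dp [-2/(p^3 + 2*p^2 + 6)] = 2*p*(3*p + 4)/(p^3 + 2*p^2 + 6)^2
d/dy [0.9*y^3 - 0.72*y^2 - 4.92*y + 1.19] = 2.7*y^2 - 1.44*y - 4.92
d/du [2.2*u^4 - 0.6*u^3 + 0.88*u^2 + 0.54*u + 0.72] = 8.8*u^3 - 1.8*u^2 + 1.76*u + 0.54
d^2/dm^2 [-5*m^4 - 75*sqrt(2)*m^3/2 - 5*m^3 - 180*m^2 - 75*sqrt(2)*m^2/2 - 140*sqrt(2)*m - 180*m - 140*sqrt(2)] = -60*m^2 - 225*sqrt(2)*m - 30*m - 360 - 75*sqrt(2)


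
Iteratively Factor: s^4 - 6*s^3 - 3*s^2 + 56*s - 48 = (s - 4)*(s^3 - 2*s^2 - 11*s + 12) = (s - 4)^2*(s^2 + 2*s - 3) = (s - 4)^2*(s - 1)*(s + 3)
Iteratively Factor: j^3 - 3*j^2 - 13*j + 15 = (j + 3)*(j^2 - 6*j + 5) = (j - 1)*(j + 3)*(j - 5)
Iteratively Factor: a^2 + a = (a + 1)*(a)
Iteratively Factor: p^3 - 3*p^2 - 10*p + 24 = (p - 2)*(p^2 - p - 12) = (p - 4)*(p - 2)*(p + 3)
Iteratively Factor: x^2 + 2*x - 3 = (x + 3)*(x - 1)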